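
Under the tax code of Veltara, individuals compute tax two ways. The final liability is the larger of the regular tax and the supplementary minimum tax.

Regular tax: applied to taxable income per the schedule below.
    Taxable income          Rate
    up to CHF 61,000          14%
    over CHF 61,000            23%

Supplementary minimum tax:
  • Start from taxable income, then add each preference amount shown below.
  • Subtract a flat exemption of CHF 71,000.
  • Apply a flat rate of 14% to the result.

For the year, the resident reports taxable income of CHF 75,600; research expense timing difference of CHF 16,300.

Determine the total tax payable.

CHF 11,898

Regular tax:
  CHF 61,000 × 14% = CHF 8,540
  CHF 14,600 × 23% = CHF 3,358
  → CHF 11,898

Supplementary minimum tax:
  Adjusted income: CHF 75,600 + CHF 16,300 = CHF 91,900
  Less exemption CHF 71,000 → base CHF 20,900
  CHF 20,900 × 14% = CHF 2,926

CHF 11,898 > CHF 2,926, so the regular tax governs.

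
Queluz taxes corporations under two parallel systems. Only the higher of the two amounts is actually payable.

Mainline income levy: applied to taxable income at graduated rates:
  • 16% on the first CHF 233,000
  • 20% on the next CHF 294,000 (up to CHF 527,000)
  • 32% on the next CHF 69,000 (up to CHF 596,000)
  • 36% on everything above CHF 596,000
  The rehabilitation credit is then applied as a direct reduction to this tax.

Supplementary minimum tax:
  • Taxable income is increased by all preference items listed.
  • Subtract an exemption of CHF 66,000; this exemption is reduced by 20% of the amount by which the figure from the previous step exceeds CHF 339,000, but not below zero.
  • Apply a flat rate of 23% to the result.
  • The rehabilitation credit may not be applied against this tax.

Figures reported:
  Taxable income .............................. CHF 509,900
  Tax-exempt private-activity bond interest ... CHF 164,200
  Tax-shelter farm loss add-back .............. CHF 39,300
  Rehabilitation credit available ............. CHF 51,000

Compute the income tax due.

CHF 164,082

Supplementary minimum tax:
  Adjusted income: CHF 509,900 + CHF 164,200 + CHF 39,300 = CHF 713,400
  Exemption: 20% × (CHF 713,400 − CHF 339,000) = CHF 74,880 ≥ CHF 66,000, so the exemption is fully phased out
  Base: CHF 713,400 − CHF 0 = CHF 713,400
  CHF 713,400 × 23% = CHF 164,082

Mainline income levy:
  CHF 233,000 × 16% = CHF 37,280
  CHF 276,900 × 20% = CHF 55,380
  → CHF 92,660
  Less rehabilitation credit CHF 51,000 → CHF 41,660

CHF 164,082 > CHF 41,660, so the supplementary minimum tax is the binding amount.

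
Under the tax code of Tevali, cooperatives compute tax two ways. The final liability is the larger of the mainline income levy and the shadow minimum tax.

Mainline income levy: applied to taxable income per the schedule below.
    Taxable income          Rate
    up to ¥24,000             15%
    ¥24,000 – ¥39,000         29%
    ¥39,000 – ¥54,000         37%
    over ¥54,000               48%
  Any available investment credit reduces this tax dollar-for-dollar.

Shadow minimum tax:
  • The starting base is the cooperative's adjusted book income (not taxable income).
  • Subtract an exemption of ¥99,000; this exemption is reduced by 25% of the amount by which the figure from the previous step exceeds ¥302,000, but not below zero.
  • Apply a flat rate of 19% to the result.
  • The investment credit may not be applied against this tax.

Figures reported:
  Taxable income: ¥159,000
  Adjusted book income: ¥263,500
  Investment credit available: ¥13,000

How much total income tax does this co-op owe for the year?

Mainline income levy:
  ¥24,000 × 15% = ¥3,600
  ¥15,000 × 29% = ¥4,350
  ¥15,000 × 37% = ¥5,550
  ¥105,000 × 48% = ¥50,400
  → ¥63,900
  Less investment credit ¥13,000 → ¥50,900

Shadow minimum tax:
  Base (adjusted book income): ¥263,500
  Exemption: ¥263,500 ≤ ¥302,000, so full ¥99,000 applies
  Base: ¥263,500 − ¥99,000 = ¥164,500
  ¥164,500 × 19% = ¥31,255

¥50,900 > ¥31,255, so the mainline income levy governs.

¥50,900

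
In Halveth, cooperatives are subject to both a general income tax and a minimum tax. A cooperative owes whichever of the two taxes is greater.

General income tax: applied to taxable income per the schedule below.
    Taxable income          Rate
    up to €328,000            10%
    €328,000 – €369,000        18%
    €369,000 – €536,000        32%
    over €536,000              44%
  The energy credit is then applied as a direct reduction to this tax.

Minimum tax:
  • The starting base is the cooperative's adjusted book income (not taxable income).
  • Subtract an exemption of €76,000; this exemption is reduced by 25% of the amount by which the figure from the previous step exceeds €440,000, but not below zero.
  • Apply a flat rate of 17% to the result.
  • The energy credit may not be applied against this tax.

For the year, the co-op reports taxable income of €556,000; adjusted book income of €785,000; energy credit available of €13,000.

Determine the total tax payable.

Minimum tax:
  Base (adjusted book income): €785,000
  Exemption: 25% × (€785,000 − €440,000) = €86,250 ≥ €76,000, so the exemption is fully phased out
  Base: €785,000 − €0 = €785,000
  €785,000 × 17% = €133,450

General income tax:
  €328,000 × 10% = €32,800
  €41,000 × 18% = €7,380
  €167,000 × 32% = €53,440
  €20,000 × 44% = €8,800
  → €102,420
  Less energy credit €13,000 → €89,420

€133,450 > €89,420, so the minimum tax is the binding amount.

€133,450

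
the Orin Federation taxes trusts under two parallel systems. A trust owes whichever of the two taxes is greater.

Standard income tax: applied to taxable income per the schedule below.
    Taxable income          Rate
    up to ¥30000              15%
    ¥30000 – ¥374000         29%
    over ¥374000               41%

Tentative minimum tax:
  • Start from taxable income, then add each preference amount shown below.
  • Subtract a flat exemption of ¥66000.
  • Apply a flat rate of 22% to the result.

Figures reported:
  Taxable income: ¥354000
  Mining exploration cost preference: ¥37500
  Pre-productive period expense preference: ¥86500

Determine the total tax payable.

Standard income tax:
  ¥30000 × 15% = ¥4500
  ¥324000 × 29% = ¥93960
  → ¥98460

Tentative minimum tax:
  Adjusted income: ¥354000 + ¥37500 + ¥86500 = ¥478000
  Less exemption ¥66000 → base ¥412000
  ¥412000 × 22% = ¥90640

¥98460 > ¥90640, so the standard income tax governs.

¥98460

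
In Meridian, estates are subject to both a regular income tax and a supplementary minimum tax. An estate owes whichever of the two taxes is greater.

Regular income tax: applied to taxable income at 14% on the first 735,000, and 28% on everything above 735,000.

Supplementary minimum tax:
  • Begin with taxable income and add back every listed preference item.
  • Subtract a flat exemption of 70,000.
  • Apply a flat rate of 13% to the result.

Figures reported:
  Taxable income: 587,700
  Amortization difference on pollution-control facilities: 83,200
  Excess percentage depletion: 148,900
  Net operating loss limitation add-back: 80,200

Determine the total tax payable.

107,900

Regular income tax:
  587,700 × 14% = 82,278

Supplementary minimum tax:
  Adjusted income: 587,700 + 83,200 + 148,900 + 80,200 = 900,000
  Less exemption 70,000 → base 830,000
  830,000 × 13% = 107,900

107,900 > 82,278, so the supplementary minimum tax is the binding amount.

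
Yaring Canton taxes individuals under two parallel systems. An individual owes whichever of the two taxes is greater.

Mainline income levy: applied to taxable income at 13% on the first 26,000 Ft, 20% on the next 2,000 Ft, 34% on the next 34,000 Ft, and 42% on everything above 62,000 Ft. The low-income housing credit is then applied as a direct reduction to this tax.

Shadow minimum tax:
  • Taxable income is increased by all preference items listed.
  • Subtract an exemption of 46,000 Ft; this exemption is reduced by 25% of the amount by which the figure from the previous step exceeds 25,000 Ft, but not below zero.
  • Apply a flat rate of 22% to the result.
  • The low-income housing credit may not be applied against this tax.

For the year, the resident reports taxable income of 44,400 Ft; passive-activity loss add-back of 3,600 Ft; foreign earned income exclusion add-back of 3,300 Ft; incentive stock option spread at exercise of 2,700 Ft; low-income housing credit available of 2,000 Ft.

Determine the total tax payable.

Mainline income levy:
  26,000 Ft × 13% = 3,380 Ft
  2,000 Ft × 20% = 400 Ft
  16,400 Ft × 34% = 5,576 Ft
  → 9,356 Ft
  Less low-income housing credit 2,000 Ft → 7,356 Ft

Shadow minimum tax:
  Adjusted income: 44,400 Ft + 3,600 Ft + 3,300 Ft + 2,700 Ft = 54,000 Ft
  Exemption: 46,000 Ft − 25% × (54,000 Ft − 25,000 Ft) = 46,000 Ft − 7,250 Ft = 38,750 Ft
  Base: 54,000 Ft − 38,750 Ft = 15,250 Ft
  15,250 Ft × 22% = 3,355 Ft

7,356 Ft > 3,355 Ft, so the mainline income levy governs.

7,356 Ft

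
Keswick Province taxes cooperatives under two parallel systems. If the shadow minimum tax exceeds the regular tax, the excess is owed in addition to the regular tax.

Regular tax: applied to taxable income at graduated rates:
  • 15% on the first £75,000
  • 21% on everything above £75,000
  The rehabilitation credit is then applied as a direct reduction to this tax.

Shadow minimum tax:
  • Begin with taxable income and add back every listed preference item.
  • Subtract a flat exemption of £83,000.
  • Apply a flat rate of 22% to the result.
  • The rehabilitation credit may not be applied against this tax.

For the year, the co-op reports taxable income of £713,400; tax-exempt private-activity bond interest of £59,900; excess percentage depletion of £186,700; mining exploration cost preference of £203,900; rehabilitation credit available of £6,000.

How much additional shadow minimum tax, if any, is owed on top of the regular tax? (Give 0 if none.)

£98,484

Shadow minimum tax:
  Adjusted income: £713,400 + £59,900 + £186,700 + £203,900 = £1,163,900
  Less exemption £83,000 → base £1,080,900
  £1,080,900 × 22% = £237,798

Regular tax:
  £75,000 × 15% = £11,250
  £638,400 × 21% = £134,064
  → £145,314
  Less rehabilitation credit £6,000 → £139,314

Excess of shadow minimum tax over regular tax: £237,798 − £139,314 = £98,484.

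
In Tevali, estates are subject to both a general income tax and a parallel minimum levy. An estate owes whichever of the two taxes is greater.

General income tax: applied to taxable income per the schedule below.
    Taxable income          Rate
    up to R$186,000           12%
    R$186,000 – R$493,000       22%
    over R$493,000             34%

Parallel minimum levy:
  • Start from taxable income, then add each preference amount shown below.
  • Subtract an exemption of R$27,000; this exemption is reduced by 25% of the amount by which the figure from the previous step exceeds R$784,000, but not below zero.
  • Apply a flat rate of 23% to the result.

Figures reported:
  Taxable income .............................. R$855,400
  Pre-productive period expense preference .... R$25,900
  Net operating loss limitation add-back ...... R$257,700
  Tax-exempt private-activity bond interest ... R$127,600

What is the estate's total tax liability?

R$291,318

General income tax:
  R$186,000 × 12% = R$22,320
  R$307,000 × 22% = R$67,540
  R$362,400 × 34% = R$123,216
  → R$213,076

Parallel minimum levy:
  Adjusted income: R$855,400 + R$25,900 + R$257,700 + R$127,600 = R$1,266,600
  Exemption: 25% × (R$1,266,600 − R$784,000) = R$120,650 ≥ R$27,000, so the exemption is fully phased out
  Base: R$1,266,600 − R$0 = R$1,266,600
  R$1,266,600 × 23% = R$291,318

R$291,318 > R$213,076, so the parallel minimum levy is the binding amount.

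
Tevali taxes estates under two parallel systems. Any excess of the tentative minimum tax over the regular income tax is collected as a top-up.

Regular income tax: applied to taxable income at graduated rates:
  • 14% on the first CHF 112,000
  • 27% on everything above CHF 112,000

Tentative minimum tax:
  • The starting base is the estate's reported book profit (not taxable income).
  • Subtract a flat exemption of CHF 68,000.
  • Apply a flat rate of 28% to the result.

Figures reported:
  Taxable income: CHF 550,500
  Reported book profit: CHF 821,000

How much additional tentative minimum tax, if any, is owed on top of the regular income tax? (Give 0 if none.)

CHF 76,765

Tentative minimum tax:
  Base (reported book profit): CHF 821,000
  Less exemption CHF 68,000 → base CHF 753,000
  CHF 753,000 × 28% = CHF 210,840

Regular income tax:
  CHF 112,000 × 14% = CHF 15,680
  CHF 438,500 × 27% = CHF 118,395
  → CHF 134,075

Excess of tentative minimum tax over regular income tax: CHF 210,840 − CHF 134,075 = CHF 76,765.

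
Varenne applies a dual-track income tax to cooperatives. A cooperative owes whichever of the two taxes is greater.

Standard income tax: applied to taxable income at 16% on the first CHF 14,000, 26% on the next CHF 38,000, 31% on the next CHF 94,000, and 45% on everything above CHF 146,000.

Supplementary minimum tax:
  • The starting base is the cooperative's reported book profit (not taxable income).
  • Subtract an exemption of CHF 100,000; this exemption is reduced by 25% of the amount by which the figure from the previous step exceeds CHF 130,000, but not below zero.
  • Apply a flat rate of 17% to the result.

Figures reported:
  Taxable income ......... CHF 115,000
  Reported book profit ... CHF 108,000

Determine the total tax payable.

Standard income tax:
  CHF 14,000 × 16% = CHF 2,240
  CHF 38,000 × 26% = CHF 9,880
  CHF 63,000 × 31% = CHF 19,530
  → CHF 31,650

Supplementary minimum tax:
  Base (reported book profit): CHF 108,000
  Exemption: CHF 108,000 ≤ CHF 130,000, so full CHF 100,000 applies
  Base: CHF 108,000 − CHF 100,000 = CHF 8,000
  CHF 8,000 × 17% = CHF 1,360

CHF 31,650 > CHF 1,360, so the standard income tax governs.

CHF 31,650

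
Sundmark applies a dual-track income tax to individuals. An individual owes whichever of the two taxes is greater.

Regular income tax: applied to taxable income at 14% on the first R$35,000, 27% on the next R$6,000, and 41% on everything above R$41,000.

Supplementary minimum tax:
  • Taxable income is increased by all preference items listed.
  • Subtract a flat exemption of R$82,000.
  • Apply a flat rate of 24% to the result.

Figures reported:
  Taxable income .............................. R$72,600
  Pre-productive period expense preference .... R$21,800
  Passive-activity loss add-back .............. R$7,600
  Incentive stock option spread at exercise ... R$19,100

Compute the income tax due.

Supplementary minimum tax:
  Adjusted income: R$72,600 + R$21,800 + R$7,600 + R$19,100 = R$121,100
  Less exemption R$82,000 → base R$39,100
  R$39,100 × 24% = R$9,384

Regular income tax:
  R$35,000 × 14% = R$4,900
  R$6,000 × 27% = R$1,620
  R$31,600 × 41% = R$12,956
  → R$19,476

R$19,476 > R$9,384, so the regular income tax governs.

R$19,476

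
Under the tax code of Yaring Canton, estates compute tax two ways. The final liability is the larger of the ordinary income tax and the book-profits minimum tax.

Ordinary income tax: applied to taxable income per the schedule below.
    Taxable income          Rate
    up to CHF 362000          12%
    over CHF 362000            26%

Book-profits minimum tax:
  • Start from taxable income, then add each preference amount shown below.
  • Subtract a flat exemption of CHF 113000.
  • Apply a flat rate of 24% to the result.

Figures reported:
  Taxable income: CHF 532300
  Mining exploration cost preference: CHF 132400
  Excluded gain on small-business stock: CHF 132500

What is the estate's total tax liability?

CHF 164208

Ordinary income tax:
  CHF 362000 × 12% = CHF 43440
  CHF 170300 × 26% = CHF 44278
  → CHF 87718

Book-profits minimum tax:
  Adjusted income: CHF 532300 + CHF 132400 + CHF 132500 = CHF 797200
  Less exemption CHF 113000 → base CHF 684200
  CHF 684200 × 24% = CHF 164208

CHF 164208 > CHF 87718, so the book-profits minimum tax is the binding amount.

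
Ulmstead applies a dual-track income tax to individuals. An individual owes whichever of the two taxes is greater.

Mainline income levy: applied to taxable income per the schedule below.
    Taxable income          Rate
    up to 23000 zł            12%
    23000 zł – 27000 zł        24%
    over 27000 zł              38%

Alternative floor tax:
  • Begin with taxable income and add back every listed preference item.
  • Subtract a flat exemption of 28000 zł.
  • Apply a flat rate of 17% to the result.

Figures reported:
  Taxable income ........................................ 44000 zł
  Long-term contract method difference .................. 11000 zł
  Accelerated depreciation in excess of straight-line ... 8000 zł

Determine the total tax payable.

10180 zł

Mainline income levy:
  23000 zł × 12% = 2760 zł
  4000 zł × 24% = 960 zł
  17000 zł × 38% = 6460 zł
  → 10180 zł

Alternative floor tax:
  Adjusted income: 44000 zł + 11000 zł + 8000 zł = 63000 zł
  Less exemption 28000 zł → base 35000 zł
  35000 zł × 17% = 5950 zł

10180 zł > 5950 zł, so the mainline income levy governs.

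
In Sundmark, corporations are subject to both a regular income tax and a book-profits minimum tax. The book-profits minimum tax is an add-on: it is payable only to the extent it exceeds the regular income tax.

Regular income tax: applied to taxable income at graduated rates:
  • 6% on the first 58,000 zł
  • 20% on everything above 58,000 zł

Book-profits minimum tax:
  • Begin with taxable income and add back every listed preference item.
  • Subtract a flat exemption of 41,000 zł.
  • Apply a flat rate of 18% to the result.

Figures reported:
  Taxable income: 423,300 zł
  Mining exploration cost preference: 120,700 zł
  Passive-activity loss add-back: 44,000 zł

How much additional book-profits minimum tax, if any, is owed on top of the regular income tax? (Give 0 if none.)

Regular income tax:
  58,000 zł × 6% = 3,480 zł
  365,300 zł × 20% = 73,060 zł
  → 76,540 zł

Book-profits minimum tax:
  Adjusted income: 423,300 zł + 120,700 zł + 44,000 zł = 588,000 zł
  Less exemption 41,000 zł → base 547,000 zł
  547,000 zł × 18% = 98,460 zł

Excess of book-profits minimum tax over regular income tax: 98,460 zł − 76,540 zł = 21,920 zł.

21,920 zł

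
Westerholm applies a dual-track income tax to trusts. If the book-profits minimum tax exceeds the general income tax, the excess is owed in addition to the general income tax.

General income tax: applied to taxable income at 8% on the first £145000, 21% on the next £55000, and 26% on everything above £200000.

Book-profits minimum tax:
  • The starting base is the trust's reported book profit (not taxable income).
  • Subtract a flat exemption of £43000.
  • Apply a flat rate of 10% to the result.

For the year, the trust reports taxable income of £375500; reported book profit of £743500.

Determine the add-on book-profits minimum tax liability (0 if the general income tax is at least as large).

General income tax:
  £145000 × 8% = £11600
  £55000 × 21% = £11550
  £175500 × 26% = £45630
  → £68780

Book-profits minimum tax:
  Base (reported book profit): £743500
  Less exemption £43000 → base £700500
  £700500 × 10% = £70050

Excess of book-profits minimum tax over general income tax: £70050 − £68780 = £1270.

£1270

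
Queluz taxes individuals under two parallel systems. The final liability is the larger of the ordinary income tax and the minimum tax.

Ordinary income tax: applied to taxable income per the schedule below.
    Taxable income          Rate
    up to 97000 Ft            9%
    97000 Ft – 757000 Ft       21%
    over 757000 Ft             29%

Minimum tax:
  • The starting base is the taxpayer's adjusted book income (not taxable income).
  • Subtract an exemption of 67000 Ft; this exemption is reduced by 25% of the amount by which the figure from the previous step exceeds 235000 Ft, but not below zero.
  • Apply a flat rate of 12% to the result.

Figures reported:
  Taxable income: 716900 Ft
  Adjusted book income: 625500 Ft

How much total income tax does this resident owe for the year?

138909 Ft

Minimum tax:
  Base (adjusted book income): 625500 Ft
  Exemption: 25% × (625500 Ft − 235000 Ft) = 97625 Ft ≥ 67000 Ft, so the exemption is fully phased out
  Base: 625500 Ft − 0 Ft = 625500 Ft
  625500 Ft × 12% = 75060 Ft

Ordinary income tax:
  97000 Ft × 9% = 8730 Ft
  619900 Ft × 21% = 130179 Ft
  → 138909 Ft

138909 Ft > 75060 Ft, so the ordinary income tax governs.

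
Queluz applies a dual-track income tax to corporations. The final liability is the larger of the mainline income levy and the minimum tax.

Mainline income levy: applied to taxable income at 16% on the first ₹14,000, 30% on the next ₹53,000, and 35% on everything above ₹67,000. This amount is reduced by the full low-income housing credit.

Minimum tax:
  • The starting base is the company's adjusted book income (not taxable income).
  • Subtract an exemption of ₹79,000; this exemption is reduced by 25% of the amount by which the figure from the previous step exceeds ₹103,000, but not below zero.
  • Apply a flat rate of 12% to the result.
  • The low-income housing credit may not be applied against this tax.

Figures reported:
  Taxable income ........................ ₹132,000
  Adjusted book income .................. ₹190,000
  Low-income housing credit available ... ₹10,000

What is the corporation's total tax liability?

₹30,890

Minimum tax:
  Base (adjusted book income): ₹190,000
  Exemption: ₹79,000 − 25% × (₹190,000 − ₹103,000) = ₹79,000 − ₹21,750 = ₹57,250
  Base: ₹190,000 − ₹57,250 = ₹132,750
  ₹132,750 × 12% = ₹15,930

Mainline income levy:
  ₹14,000 × 16% = ₹2,240
  ₹53,000 × 30% = ₹15,900
  ₹65,000 × 35% = ₹22,750
  → ₹40,890
  Less low-income housing credit ₹10,000 → ₹30,890

₹30,890 > ₹15,930, so the mainline income levy governs.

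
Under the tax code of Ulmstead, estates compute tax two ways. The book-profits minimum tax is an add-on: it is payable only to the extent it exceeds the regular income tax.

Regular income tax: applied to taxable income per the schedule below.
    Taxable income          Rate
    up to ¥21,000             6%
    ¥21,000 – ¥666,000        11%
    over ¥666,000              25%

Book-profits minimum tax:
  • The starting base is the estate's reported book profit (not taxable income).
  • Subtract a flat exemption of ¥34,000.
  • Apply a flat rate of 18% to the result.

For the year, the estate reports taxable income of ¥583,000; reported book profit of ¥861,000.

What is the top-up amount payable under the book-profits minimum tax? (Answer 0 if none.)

Book-profits minimum tax:
  Base (reported book profit): ¥861,000
  Less exemption ¥34,000 → base ¥827,000
  ¥827,000 × 18% = ¥148,860

Regular income tax:
  ¥21,000 × 6% = ¥1,260
  ¥562,000 × 11% = ¥61,820
  → ¥63,080

Excess of book-profits minimum tax over regular income tax: ¥148,860 − ¥63,080 = ¥85,780.

¥85,780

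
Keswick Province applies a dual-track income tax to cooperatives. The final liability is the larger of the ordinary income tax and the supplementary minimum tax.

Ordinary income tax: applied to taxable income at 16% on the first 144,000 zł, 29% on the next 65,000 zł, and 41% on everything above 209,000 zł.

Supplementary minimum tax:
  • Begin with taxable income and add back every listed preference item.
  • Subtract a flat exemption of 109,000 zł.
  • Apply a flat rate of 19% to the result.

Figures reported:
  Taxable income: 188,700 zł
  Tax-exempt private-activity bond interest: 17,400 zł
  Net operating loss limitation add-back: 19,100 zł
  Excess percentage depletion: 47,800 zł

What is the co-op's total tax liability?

Supplementary minimum tax:
  Adjusted income: 188,700 zł + 17,400 zł + 19,100 zł + 47,800 zł = 273,000 zł
  Less exemption 109,000 zł → base 164,000 zł
  164,000 zł × 19% = 31,160 zł

Ordinary income tax:
  144,000 zł × 16% = 23,040 zł
  44,700 zł × 29% = 12,963 zł
  → 36,003 zł

36,003 zł > 31,160 zł, so the ordinary income tax governs.

36,003 zł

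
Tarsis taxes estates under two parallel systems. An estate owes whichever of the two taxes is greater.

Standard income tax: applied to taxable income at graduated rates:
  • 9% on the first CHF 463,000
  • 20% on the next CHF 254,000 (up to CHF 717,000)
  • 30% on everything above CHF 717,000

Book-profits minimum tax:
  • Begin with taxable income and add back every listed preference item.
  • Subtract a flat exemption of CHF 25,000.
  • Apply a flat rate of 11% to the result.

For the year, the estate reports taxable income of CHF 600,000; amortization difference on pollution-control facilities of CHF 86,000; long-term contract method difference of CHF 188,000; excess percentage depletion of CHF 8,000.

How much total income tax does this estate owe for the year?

CHF 94,270

Book-profits minimum tax:
  Adjusted income: CHF 600,000 + CHF 86,000 + CHF 188,000 + CHF 8,000 = CHF 882,000
  Less exemption CHF 25,000 → base CHF 857,000
  CHF 857,000 × 11% = CHF 94,270

Standard income tax:
  CHF 463,000 × 9% = CHF 41,670
  CHF 137,000 × 20% = CHF 27,400
  → CHF 69,070

CHF 94,270 > CHF 69,070, so the book-profits minimum tax is the binding amount.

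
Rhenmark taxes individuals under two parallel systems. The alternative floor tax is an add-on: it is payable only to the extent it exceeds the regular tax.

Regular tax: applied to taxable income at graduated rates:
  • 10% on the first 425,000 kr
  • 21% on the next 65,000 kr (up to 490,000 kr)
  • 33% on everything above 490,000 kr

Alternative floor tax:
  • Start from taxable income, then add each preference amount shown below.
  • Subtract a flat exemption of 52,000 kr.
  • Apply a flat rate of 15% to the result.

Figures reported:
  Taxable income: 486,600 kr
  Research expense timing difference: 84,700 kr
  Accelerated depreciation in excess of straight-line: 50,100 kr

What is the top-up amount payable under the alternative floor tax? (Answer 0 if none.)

Alternative floor tax:
  Adjusted income: 486,600 kr + 84,700 kr + 50,100 kr = 621,400 kr
  Less exemption 52,000 kr → base 569,400 kr
  569,400 kr × 15% = 85,410 kr

Regular tax:
  425,000 kr × 10% = 42,500 kr
  61,600 kr × 21% = 12,936 kr
  → 55,436 kr

Excess of alternative floor tax over regular tax: 85,410 kr − 55,436 kr = 29,974 kr.

29,974 kr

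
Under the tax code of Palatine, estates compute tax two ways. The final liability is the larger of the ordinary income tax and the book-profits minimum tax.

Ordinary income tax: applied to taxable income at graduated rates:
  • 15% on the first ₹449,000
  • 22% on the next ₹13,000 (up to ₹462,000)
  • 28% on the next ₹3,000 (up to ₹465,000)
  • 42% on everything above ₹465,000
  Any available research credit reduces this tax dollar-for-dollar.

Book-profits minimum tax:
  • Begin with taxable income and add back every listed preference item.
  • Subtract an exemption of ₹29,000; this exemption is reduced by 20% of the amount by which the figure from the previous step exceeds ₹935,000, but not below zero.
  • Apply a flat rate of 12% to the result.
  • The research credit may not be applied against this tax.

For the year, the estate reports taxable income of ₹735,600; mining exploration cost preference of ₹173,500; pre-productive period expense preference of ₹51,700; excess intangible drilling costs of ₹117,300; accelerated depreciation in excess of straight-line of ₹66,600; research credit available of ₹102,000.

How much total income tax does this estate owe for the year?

₹137,364

Book-profits minimum tax:
  Adjusted income: ₹735,600 + ₹173,500 + ₹51,700 + ₹117,300 + ₹66,600 = ₹1,144,700
  Exemption: 20% × (₹1,144,700 − ₹935,000) = ₹41,940 ≥ ₹29,000, so the exemption is fully phased out
  Base: ₹1,144,700 − ₹0 = ₹1,144,700
  ₹1,144,700 × 12% = ₹137,364

Ordinary income tax:
  ₹449,000 × 15% = ₹67,350
  ₹13,000 × 22% = ₹2,860
  ₹3,000 × 28% = ₹840
  ₹270,600 × 42% = ₹113,652
  → ₹184,702
  Less research credit ₹102,000 → ₹82,702

₹137,364 > ₹82,702, so the book-profits minimum tax is the binding amount.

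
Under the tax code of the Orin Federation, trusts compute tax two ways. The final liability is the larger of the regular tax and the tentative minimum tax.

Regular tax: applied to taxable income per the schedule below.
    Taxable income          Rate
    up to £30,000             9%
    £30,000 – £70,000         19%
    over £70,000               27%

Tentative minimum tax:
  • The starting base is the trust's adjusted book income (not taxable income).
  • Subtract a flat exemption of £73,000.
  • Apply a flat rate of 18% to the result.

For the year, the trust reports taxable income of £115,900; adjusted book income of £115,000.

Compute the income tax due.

Tentative minimum tax:
  Base (adjusted book income): £115,000
  Less exemption £73,000 → base £42,000
  £42,000 × 18% = £7,560

Regular tax:
  £30,000 × 9% = £2,700
  £40,000 × 19% = £7,600
  £45,900 × 27% = £12,393
  → £22,693

£22,693 > £7,560, so the regular tax governs.

£22,693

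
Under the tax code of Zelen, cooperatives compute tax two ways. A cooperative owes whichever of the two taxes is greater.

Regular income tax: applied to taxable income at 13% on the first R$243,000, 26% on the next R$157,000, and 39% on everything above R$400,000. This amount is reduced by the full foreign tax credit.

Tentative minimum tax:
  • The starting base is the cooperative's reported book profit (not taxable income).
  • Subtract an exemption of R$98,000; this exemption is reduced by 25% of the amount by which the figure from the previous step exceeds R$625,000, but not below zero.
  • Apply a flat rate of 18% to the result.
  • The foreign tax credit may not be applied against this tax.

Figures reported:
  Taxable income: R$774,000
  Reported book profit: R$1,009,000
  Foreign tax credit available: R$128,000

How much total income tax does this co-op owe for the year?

R$181,260

Regular income tax:
  R$243,000 × 13% = R$31,590
  R$157,000 × 26% = R$40,820
  R$374,000 × 39% = R$145,860
  → R$218,270
  Less foreign tax credit R$128,000 → R$90,270

Tentative minimum tax:
  Base (reported book profit): R$1,009,000
  Exemption: R$98,000 − 25% × (R$1,009,000 − R$625,000) = R$98,000 − R$96,000 = R$2,000
  Base: R$1,009,000 − R$2,000 = R$1,007,000
  R$1,007,000 × 18% = R$181,260

R$181,260 > R$90,270, so the tentative minimum tax is the binding amount.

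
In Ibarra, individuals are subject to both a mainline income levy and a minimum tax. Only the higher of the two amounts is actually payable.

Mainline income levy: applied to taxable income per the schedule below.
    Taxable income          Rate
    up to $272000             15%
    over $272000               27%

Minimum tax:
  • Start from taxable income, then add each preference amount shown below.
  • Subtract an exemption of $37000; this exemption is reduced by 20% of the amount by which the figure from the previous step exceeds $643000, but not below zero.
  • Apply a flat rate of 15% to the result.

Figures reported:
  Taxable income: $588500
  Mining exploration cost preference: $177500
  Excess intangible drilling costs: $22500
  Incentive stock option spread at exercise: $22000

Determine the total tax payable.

$126255

Minimum tax:
  Adjusted income: $588500 + $177500 + $22500 + $22000 = $810500
  Exemption: $37000 − 20% × ($810500 − $643000) = $37000 − $33500 = $3500
  Base: $810500 − $3500 = $807000
  $807000 × 15% = $121050

Mainline income levy:
  $272000 × 15% = $40800
  $316500 × 27% = $85455
  → $126255

$126255 > $121050, so the mainline income levy governs.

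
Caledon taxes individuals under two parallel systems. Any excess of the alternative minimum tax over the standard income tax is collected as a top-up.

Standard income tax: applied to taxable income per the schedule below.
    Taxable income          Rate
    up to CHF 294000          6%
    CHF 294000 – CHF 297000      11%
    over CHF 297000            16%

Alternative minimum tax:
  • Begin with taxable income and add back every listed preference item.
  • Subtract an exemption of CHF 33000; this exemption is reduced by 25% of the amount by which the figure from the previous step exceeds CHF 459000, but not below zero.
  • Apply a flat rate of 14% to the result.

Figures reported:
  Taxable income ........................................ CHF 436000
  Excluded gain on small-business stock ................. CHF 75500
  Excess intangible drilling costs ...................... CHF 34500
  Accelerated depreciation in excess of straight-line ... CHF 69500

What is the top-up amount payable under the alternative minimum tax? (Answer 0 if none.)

CHF 45960

Standard income tax:
  CHF 294000 × 6% = CHF 17640
  CHF 3000 × 11% = CHF 330
  CHF 139000 × 16% = CHF 22240
  → CHF 40210

Alternative minimum tax:
  Adjusted income: CHF 436000 + CHF 75500 + CHF 34500 + CHF 69500 = CHF 615500
  Exemption: 25% × (CHF 615500 − CHF 459000) = CHF 39125 ≥ CHF 33000, so the exemption is fully phased out
  Base: CHF 615500 − CHF 0 = CHF 615500
  CHF 615500 × 14% = CHF 86170

Excess of alternative minimum tax over standard income tax: CHF 86170 − CHF 40210 = CHF 45960.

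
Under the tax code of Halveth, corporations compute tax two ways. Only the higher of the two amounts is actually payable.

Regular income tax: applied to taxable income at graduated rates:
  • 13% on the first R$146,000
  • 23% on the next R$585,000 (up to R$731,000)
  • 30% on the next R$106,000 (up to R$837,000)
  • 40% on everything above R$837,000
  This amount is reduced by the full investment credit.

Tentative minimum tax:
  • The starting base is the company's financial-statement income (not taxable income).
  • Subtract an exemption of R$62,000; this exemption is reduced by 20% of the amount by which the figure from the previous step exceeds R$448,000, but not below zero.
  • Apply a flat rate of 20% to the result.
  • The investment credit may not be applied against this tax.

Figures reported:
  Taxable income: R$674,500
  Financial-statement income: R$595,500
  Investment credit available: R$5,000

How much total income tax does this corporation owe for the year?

R$135,535

Regular income tax:
  R$146,000 × 13% = R$18,980
  R$528,500 × 23% = R$121,555
  → R$140,535
  Less investment credit R$5,000 → R$135,535

Tentative minimum tax:
  Base (financial-statement income): R$595,500
  Exemption: R$62,000 − 20% × (R$595,500 − R$448,000) = R$62,000 − R$29,500 = R$32,500
  Base: R$595,500 − R$32,500 = R$563,000
  R$563,000 × 20% = R$112,600

R$135,535 > R$112,600, so the regular income tax governs.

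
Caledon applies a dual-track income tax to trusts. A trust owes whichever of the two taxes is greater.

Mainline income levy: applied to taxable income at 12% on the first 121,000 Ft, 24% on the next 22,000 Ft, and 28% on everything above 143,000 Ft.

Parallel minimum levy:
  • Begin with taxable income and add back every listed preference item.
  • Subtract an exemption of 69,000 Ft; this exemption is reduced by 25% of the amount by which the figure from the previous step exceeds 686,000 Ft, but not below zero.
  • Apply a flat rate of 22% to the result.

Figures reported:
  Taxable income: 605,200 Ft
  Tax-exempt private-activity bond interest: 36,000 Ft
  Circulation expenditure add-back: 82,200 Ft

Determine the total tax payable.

149,216 Ft

Parallel minimum levy:
  Adjusted income: 605,200 Ft + 36,000 Ft + 82,200 Ft = 723,400 Ft
  Exemption: 69,000 Ft − 25% × (723,400 Ft − 686,000 Ft) = 69,000 Ft − 9,350 Ft = 59,650 Ft
  Base: 723,400 Ft − 59,650 Ft = 663,750 Ft
  663,750 Ft × 22% = 146,025 Ft

Mainline income levy:
  121,000 Ft × 12% = 14,520 Ft
  22,000 Ft × 24% = 5,280 Ft
  462,200 Ft × 28% = 129,416 Ft
  → 149,216 Ft

149,216 Ft > 146,025 Ft, so the mainline income levy governs.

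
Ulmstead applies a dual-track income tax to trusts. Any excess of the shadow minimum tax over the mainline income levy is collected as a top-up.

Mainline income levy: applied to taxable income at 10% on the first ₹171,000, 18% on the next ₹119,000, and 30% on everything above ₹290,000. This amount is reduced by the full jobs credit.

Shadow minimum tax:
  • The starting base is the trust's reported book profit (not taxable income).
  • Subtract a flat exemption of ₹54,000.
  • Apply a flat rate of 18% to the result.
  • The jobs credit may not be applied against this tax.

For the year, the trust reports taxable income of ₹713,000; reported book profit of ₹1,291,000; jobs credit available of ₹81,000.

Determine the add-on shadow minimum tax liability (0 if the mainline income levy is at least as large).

₹138,240

Mainline income levy:
  ₹171,000 × 10% = ₹17,100
  ₹119,000 × 18% = ₹21,420
  ₹423,000 × 30% = ₹126,900
  → ₹165,420
  Less jobs credit ₹81,000 → ₹84,420

Shadow minimum tax:
  Base (reported book profit): ₹1,291,000
  Less exemption ₹54,000 → base ₹1,237,000
  ₹1,237,000 × 18% = ₹222,660

Excess of shadow minimum tax over mainline income levy: ₹222,660 − ₹84,420 = ₹138,240.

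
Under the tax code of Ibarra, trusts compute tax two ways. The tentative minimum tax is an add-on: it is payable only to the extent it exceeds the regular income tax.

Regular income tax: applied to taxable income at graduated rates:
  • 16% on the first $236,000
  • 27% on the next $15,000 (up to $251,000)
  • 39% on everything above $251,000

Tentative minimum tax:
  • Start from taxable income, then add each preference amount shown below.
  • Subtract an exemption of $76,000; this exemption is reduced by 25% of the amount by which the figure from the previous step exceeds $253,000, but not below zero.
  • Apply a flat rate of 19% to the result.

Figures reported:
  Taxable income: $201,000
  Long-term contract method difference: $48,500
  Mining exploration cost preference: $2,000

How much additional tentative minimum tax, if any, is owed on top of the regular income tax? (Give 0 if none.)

Tentative minimum tax:
  Adjusted income: $201,000 + $48,500 + $2,000 = $251,500
  Exemption: $251,500 ≤ $253,000, so full $76,000 applies
  Base: $251,500 − $76,000 = $175,500
  $175,500 × 19% = $33,345

Regular income tax:
  $201,000 × 16% = $32,160

Excess of tentative minimum tax over regular income tax: $33,345 − $32,160 = $1,185.

$1,185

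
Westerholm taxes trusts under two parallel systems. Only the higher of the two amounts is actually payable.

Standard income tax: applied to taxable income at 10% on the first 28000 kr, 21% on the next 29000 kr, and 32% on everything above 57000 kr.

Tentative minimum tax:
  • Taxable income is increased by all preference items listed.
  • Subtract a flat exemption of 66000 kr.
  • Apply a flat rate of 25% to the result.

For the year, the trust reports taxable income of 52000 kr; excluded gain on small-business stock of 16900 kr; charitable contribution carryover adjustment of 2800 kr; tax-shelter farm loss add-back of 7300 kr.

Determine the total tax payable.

Standard income tax:
  28000 kr × 10% = 2800 kr
  24000 kr × 21% = 5040 kr
  → 7840 kr

Tentative minimum tax:
  Adjusted income: 52000 kr + 16900 kr + 2800 kr + 7300 kr = 79000 kr
  Less exemption 66000 kr → base 13000 kr
  13000 kr × 25% = 3250 kr

7840 kr > 3250 kr, so the standard income tax governs.

7840 kr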